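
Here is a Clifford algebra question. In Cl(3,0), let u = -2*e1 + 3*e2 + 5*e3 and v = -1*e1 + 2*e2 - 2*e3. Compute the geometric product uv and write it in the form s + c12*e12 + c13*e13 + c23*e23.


In Cl(3,0): e_i^2 = 1, e_ie_j = -e_je_i for i != j.
Scalar part = u . v = (-2)*(-1) + 3*2 + 5*(-2)
= 2 + 6 + (-10) = -2
e12 coeff = (-2)*2 - 3*(-1) = -4 - (-3) = -1
e13 coeff = (-2)*(-2) - 5*(-1) = 4 - (-5) = 9
e23 coeff = 3*(-2) - 5*2 = -6 - 10 = -16
uv = -2 - 1*e12 + 9*e13 - 16*e23


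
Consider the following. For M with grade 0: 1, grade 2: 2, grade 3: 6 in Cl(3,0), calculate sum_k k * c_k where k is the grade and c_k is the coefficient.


Grade-weighted sum = sum of grade_k * coefficient_k
0*1 = 0
2*2 = 4
3*6 = 18
Total = 0 + 4 + 18 = 22


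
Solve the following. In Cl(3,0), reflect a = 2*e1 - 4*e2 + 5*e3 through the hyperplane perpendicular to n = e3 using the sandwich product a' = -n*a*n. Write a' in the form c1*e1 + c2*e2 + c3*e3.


Reflection formula: a' = -n*a*n, with n = e3 (unit vector, n^2 = 1).
For reflection through hyperplane perp to e3:
The component along e3 flips sign, others stay.
a = (2, -4, 5)
a' = (2, -4, -5)
a' = 2*e1 - 4*e2 - 5*e3


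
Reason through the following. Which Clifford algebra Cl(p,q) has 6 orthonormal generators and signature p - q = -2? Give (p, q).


We need p + q = 6 and p - q = -2.
Adding: 2p = 6 + (-2) = 4, so p = 2.
Then q = 6 - 2 = 4.
(p, q) = (2, 4)


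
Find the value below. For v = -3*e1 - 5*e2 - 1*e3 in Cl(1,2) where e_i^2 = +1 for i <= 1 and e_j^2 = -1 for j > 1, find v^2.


v^2 = sum of c_i^2 * e_i^2
Positive signature terms (e_i^2 = +1): (-3)^2 = 9
Negative signature terms (e_j^2 = -1): (-5)^2 + (-1)^2 = 26
v^2 = 9 - 26 = -17


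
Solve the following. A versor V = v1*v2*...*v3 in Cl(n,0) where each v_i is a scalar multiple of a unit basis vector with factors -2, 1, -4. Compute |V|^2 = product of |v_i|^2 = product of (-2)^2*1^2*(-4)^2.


Each vector v_i has |v_i|^2 = s_i^2
Squared scales: (-2)^2 = 4, 1^2 = 1, (-4)^2 = 16
|V|^2 = 4 * 1 * 16
= 64


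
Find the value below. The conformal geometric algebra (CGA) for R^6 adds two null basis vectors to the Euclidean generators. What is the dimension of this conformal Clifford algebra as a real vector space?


The conformal model of R^6 uses Cl(7,1): the 6 Euclidean generators plus two extra orthogonal generators e+ (e+^2 = +1) and e- (e-^2 = -1), from which the null vectors e0, einf are built.
Number of generators m = 6 + 2 = 8.
dim Cl(p,q) = 2^m = 2^8 = 256


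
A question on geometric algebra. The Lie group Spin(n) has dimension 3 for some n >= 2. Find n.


dim Spin(n) = dim so(n) = n(n-1)/2.
Solve n(n-1)/2 = 3, i.e. n^2 - n - 6 = 0.
Discriminant = 1 + 8*3 = 25
n = (1 + sqrt(25))/2 = (1 + 5)/2 = 3


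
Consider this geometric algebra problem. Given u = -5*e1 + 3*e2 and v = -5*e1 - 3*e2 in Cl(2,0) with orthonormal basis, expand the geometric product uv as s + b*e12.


Expand: (-5*e1 + 3*e2)(-5*e1 - 3*e2)
= (-5)*(-5)*e1e1 + (-5)*(-3)*e1e2 + 3*(-5)*e2e1 + 3*(-3)*e2e2
Using e1^2 = e2^2 = 1, e2e1 = -e1e2:
Scalar part s = (-5)*(-5) + 3*(-3) = 25 + (-9) = 16
Bivector part b = (-5)*(-3) - 3*(-5) = 15 - (-15) = 30
uv = 16 + 30*e12


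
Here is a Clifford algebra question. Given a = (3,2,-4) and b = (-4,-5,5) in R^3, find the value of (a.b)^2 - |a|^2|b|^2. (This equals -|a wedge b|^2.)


a . b = 3*(-4) + 2*(-5) + (-4)*5
= -12 + (-10) + (-20) = -42
|a|^2 = 3^2 + 2^2 + (-4)^2 = 29
|b|^2 = (-4)^2 + (-5)^2 + 5^2 = 66
(a.b)^2 = (-42)^2 = 1764
|a|^2 * |b|^2 = 29 * 66 = 1914
Result = 1764 - 1914 = -150


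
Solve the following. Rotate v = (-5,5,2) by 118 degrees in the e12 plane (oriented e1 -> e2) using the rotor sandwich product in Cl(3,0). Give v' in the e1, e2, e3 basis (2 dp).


Rotor R = cos(59deg) - sin(59deg)*e12
Rotation angle theta = 2 * 59 = 118 degrees in the e12 plane (e1 -> e2).
The component perpendicular to the plane (e3) is invariant: v'_3 = v3 = 2.00
cos(118deg) = -0.4695, sin(118deg) = 0.8829
v'_1 = v1*cos(theta) - v2*sin(theta) = -5*(-0.4695) - 5*0.8829 = -2.07
v'_2 = v1*sin(theta) + v2*cos(theta) = -5*0.8829 + 5*(-0.4695) = -6.76
v' = -2.07*e1 - 6.76*e2 + 2.00*e3


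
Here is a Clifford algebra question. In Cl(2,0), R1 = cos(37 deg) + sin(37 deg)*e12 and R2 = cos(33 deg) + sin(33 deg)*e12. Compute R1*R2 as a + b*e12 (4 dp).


Same-plane rotors commute and their half-angles add:
R1*R2 = cos(a1 + a2) + sin(a1 + a2)*e12.
a1 + a2 = 37 + 33 = 70 deg
cos(70 deg) = 0.3420
sin(70 deg) = 0.9397
R1*R2 = 0.3420 + 0.9397*e12


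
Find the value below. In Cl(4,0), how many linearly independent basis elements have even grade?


Even subalgebra dimension = 2^(n-1)
n = 4 + 0 = 4
2^(4 - 1) = 2^3 = 8
Verification: sum of C(4,k) for even k = 1 + 6 + 1 = 8
Result = 8


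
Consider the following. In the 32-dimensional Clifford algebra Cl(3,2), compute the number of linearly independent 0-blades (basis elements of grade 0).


Number of grade-k basis blades in Cl(p,q) with n = p + q is C(n, k).
n = 3 + 2 = 5
C(5, 0) = 5! / (0! * 5!)
= 120 / (1 * 120)
= 1


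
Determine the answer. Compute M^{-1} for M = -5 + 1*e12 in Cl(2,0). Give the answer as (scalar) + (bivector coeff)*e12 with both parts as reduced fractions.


M = -5 + 1*e12, where e12^2 = -1.
Since M commutes with its reverse ~M = a - b*e12, M * ~M = a^2 - b^2*e12^2 = a^2 + b^2.
So M^{-1} = ~M / (a^2 + b^2) = (a - b*e12)/(a^2 + b^2).
a^2 + b^2 = 25 + 1 = 26
Scalar part = -5/26 = -5/26
Bivector coeff = -1/26 = -1/26
M^{-1} = -5/26 - 1/26*e12


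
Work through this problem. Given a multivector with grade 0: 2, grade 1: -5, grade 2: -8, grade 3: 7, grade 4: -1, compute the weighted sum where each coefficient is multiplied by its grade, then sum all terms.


Grade-weighted sum = sum of grade_k * coefficient_k
0*2 = 0
1*(-5) = -5
2*(-8) = -16
3*7 = 21
4*(-1) = -4
Total = 0 + (-5) + (-16) + 21 + (-4) = -4


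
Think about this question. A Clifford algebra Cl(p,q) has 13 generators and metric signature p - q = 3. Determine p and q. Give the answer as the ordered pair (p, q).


We need p + q = 13 and p - q = 3.
Adding: 2p = 13 + 3 = 16, so p = 8.
Then q = 13 - 8 = 5.
(p, q) = (8, 5)


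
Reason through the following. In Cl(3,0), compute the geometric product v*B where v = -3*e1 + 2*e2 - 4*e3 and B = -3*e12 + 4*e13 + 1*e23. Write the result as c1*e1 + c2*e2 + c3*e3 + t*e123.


vB has grade-1 (vector) and grade-3 (trivector) parts: vB = (v _| B) + (v ^ B).
Vector part <vB>_1:
  e1: -v2*b12 - v3*b13 = -(2)*(-3) - (-4)*(4) = 22
  e2: v1*b12 - v3*b23 = (-3)*(-3) - (-4)*(1) = 13
  e3: v1*b13 + v2*b23 = (-3)*(4) + (2)*(1) = -10
Trivector part <vB>_3:
  e123: v1*b23 - v2*b13 + v3*b12 = (-3)*(1) - (2)*(4) + (-4)*(-3) = 1
vB = 22*e1 + 13*e2 - 10*e3 + 1*e123


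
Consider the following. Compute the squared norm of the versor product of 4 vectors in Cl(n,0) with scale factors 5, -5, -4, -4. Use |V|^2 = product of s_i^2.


Each vector v_i has |v_i|^2 = s_i^2
Squared scales: 5^2 = 25, (-5)^2 = 25, (-4)^2 = 16, (-4)^2 = 16
|V|^2 = 25 * 25 * 16 * 16
= 160000


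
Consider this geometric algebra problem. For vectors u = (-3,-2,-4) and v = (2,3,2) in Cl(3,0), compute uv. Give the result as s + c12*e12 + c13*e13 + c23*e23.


In Cl(3,0): e_i^2 = 1, e_ie_j = -e_je_i for i != j.
Scalar part = u . v = (-3)*2 + (-2)*3 + (-4)*2
= -6 + (-6) + (-8) = -20
e12 coeff = (-3)*3 - (-2)*2 = -9 - (-4) = -5
e13 coeff = (-3)*2 - (-4)*2 = -6 - (-8) = 2
e23 coeff = (-2)*2 - (-4)*3 = -4 - (-12) = 8
uv = -20 - 5*e12 + 2*e13 + 8*e23


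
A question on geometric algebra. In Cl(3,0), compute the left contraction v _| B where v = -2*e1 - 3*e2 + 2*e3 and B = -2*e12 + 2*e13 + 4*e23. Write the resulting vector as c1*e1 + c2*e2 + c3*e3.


Left contraction v _| B = <vB>_1 (grade-1 part of the geometric product vB).
Using e1_|e12 = e2, e2_|e12 = -e1, e1_|e13 = e3, e3_|e13 = -e1, e2_|e23 = e3, e3_|e23 = -e2:
e1 coeff: -v2*b12 - v3*b13 = -(-3)*(-2) - (2)*(2) = -10
e2 coeff: v1*b12 - v3*b23 = (-2)*(-2) - (2)*(4) = -4
e3 coeff: v1*b13 + v2*b23 = (-2)*(2) + (-3)*(4) = -16
v _| B = -10*e1 - 4*e2 - 16*e3


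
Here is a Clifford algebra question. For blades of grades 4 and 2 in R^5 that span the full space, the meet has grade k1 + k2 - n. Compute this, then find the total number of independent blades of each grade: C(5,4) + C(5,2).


Meet grade = grade(A) + grade(B) - n
= 4 + 2 - 5 = 1
C(5,4) = 5
C(5,2) = 10
dim_A + dim_B = 5 + 10 = 15


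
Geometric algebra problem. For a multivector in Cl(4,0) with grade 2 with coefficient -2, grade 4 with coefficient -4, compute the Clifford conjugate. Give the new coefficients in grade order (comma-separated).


Clifford conjugate sign for grade k: (-1)^(k(k+1)/2)
Grade 2: (-1)^(2*3/2) = (-1)^3 = -1, coeff -2 -> 2
Grade 4: (-1)^(4*5/2) = (-1)^10 = 1, coeff -4 -> -4
Conjugated coefficients: 2, -4


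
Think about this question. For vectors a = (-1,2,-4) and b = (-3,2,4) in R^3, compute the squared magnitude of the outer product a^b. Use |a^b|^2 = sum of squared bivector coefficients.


a wedge b = (a1*b2 - a2*b1)*e12 + (a1*b3 - a3*b1)*e13 + (a2*b3 - a3*b2)*e23
e12 coeff: (-1)*2 - 2*(-3) = -2 - (-6) = 4
e13 coeff: (-1)*4 - (-4)*(-3) = -4 - 12 = -16
e23 coeff: 2*4 - (-4)*2 = 8 - (-8) = 16
|a wedge b|^2 = 4^2 + (-16)^2 + 16^2
= 16 + 256 + 256
= 528


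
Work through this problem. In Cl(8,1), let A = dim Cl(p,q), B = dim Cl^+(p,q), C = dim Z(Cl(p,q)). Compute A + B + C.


n = 8 + 1 = 9
Total dim = 2^9 = 512
Even subalgebra dim = 2^8 = 256
n is odd, so center dim = 2
Sum = 512 + 256 + 2 = 770


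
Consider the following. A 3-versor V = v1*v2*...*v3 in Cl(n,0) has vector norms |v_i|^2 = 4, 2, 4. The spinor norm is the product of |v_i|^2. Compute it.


Spinor norm N(V) = |v1|^2 * |v2|^2 * ... * |v3|^2
= 4 * 2 * 4
Running product: 4, 8, 32
N(V) = 32


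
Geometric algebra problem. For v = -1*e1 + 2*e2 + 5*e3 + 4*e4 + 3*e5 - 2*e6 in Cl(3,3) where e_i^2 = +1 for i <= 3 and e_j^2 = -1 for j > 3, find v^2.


v^2 = sum of c_i^2 * e_i^2
Positive signature terms (e_i^2 = +1): (-1)^2 + 2^2 + 5^2 = 30
Negative signature terms (e_j^2 = -1): 4^2 + 3^2 + (-2)^2 = 29
v^2 = 30 - 29 = 1


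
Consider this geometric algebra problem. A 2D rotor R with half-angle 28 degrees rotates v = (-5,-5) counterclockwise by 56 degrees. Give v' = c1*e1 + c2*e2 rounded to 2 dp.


Rotor R = cos(28deg) - sin(28deg)*e12
Rotation angle theta = 2 * 28 = 56 degrees
v' = R*v*~R rotates v by theta.
cos(56deg) = 0.5592, sin(56deg) = 0.8290
v'_1 = -5*cos(56deg) - (-5)*sin(56deg)
= -5*0.5592 - (-5)*0.8290
= 1.35
v'_2 = -5*sin(56deg) + (-5)*cos(56deg)
= -5*0.8290 + (-5)*0.5592
= -6.94
v' = 1.35*e1 - 6.94*e2


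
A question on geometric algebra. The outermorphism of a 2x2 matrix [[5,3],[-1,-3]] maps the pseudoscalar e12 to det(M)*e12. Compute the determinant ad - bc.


The outermorphism of a linear map f sends e1^e2 to f(e1)^f(e2).
f(e1) = 5*e1 - 1*e2
f(e2) = 3*e1 - 3*e2
f(e1) ^ f(e2) = (5*e1 - 1*e2) ^ (3*e1 - 3*e2)
= 5*(-3)*e12 + (-1)*3*e21
= (-15 - (-3))*e12
= -12*e12
Coefficient = -12


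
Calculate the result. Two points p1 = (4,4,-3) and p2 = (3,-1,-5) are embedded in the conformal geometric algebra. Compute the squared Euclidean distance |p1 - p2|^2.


p1 - p2 = (1, 5, 2)
|p1 - p2|^2 = 1^2 + 5^2 + 2^2
= 1 + 25 + 4
= 30


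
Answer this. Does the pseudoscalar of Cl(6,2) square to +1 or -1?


The pseudoscalar I = e1...e_n (product of all n generators) of Cl(p,q) satisfies I^2 = (-1)^(q + n(n-1)/2).
p = 6, q = 2, n = p + q = 8
n(n-1)/2 = 8 * 7 / 2 = 28
Exponent = q + n(n-1)/2 = 2 + 28 = 30
I^2 = (-1)^30 = +1


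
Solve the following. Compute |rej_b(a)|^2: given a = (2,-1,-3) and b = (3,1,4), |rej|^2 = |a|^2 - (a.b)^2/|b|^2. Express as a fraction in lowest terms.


|a|^2 = 2^2 + (-1)^2 + (-3)^2 = 14
|b|^2 = 3^2 + 1^2 + 4^2 = 26
a . b = 2*3 + (-1)*1 + (-3)*4 = -7
(a.b)^2 = (-7)^2 = 49
|rej|^2 = 14 - 49/26
= (364 - 49)/26
= 315/26
In lowest terms: 315/26


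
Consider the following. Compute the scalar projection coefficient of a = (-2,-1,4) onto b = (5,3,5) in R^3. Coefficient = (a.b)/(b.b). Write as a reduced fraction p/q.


Projection coefficient = (a . b) / (b . b)
a . b = (-2)*5 + (-1)*3 + 4*5
= -10 + (-3) + 20 = 7
b . b = 5^2 + 3^2 + 5^2
= 25 + 9 + 25 = 59
Coefficient = 7/59
In lowest terms: 7/59


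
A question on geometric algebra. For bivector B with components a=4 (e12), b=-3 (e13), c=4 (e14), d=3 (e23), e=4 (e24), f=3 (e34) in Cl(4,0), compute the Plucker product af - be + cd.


Plucker relation: af - be + cd
a*f = 4*3 = 12
b*e = (-3)*4 = -12
c*d = 4*3 = 12
af - be + cd = 12 - (-12) + 12
= 36


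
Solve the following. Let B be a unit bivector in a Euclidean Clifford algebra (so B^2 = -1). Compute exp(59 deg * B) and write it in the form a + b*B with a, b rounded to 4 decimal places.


For a unit bivector B with B^2 = -1, the exponential series gives
e^(theta*B) = cos(theta) + sin(theta)*B (the GA analogue of Euler's formula).
theta = 59 degrees = 1.029744 rad
cos(59 deg) = 0.5150
sin(59 deg) = 0.8572
exp(theta*B) = 0.5150 + 0.8572*B


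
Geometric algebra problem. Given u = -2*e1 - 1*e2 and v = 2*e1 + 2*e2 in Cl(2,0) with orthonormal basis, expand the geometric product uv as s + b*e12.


Expand: (-2*e1 - 1*e2)(2*e1 + 2*e2)
= (-2)*2*e1e1 + (-2)*2*e1e2 + (-1)*2*e2e1 + (-1)*2*e2e2
Using e1^2 = e2^2 = 1, e2e1 = -e1e2:
Scalar part s = (-2)*2 + (-1)*2 = -4 + (-2) = -6
Bivector part b = (-2)*2 - (-1)*2 = -4 - (-2) = -2
uv = -6 - 2*e12


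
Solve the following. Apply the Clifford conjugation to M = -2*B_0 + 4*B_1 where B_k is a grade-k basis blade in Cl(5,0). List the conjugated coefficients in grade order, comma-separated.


Clifford conjugate sign for grade k: (-1)^(k(k+1)/2)
Grade 0: (-1)^(0*1/2) = (-1)^0 = 1, coeff -2 -> -2
Grade 1: (-1)^(1*2/2) = (-1)^1 = -1, coeff 4 -> -4
Conjugated coefficients: -2, -4


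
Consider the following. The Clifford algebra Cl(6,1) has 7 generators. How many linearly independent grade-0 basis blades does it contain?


Number of grade-k basis blades in Cl(p,q) with n = p + q is C(n, k).
n = 6 + 1 = 7
C(7, 0) = 7! / (0! * 7!)
= 5040 / (1 * 5040)
= 1


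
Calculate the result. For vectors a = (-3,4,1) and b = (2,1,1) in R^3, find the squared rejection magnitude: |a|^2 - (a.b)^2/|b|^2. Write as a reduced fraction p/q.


|a|^2 = (-3)^2 + 4^2 + 1^2 = 26
|b|^2 = 2^2 + 1^2 + 1^2 = 6
a . b = (-3)*2 + 4*1 + 1*1 = -1
(a.b)^2 = (-1)^2 = 1
|rej|^2 = 26 - 1/6
= (156 - 1)/6
= 155/6
In lowest terms: 155/6


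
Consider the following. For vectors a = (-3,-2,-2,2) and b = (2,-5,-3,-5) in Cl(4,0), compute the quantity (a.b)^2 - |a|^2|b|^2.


a . b = (-3)*2 + (-2)*(-5) + (-2)*(-3) + 2*(-5)
= -6 + 10 + 6 + (-10) = 0
|a|^2 = (-3)^2 + (-2)^2 + (-2)^2 + 2^2 = 21
|b|^2 = 2^2 + (-5)^2 + (-3)^2 + (-5)^2 = 63
(a.b)^2 = 0^2 = 0
|a|^2 * |b|^2 = 21 * 63 = 1323
Result = 0 - 1323 = -1323


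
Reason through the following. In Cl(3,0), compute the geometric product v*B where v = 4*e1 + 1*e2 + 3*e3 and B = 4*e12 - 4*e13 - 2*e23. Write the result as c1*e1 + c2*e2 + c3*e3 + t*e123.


vB has grade-1 (vector) and grade-3 (trivector) parts: vB = (v _| B) + (v ^ B).
Vector part <vB>_1:
  e1: -v2*b12 - v3*b13 = -(1)*(4) - (3)*(-4) = 8
  e2: v1*b12 - v3*b23 = (4)*(4) - (3)*(-2) = 22
  e3: v1*b13 + v2*b23 = (4)*(-4) + (1)*(-2) = -18
Trivector part <vB>_3:
  e123: v1*b23 - v2*b13 + v3*b12 = (4)*(-2) - (1)*(-4) + (3)*(4) = 8
vB = 8*e1 + 22*e2 - 18*e3 + 8*e123


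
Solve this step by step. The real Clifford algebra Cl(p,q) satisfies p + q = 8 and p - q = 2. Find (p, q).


We need p + q = 8 and p - q = 2.
Adding: 2p = 8 + 2 = 10, so p = 5.
Then q = 8 - 5 = 3.
(p, q) = (5, 3)


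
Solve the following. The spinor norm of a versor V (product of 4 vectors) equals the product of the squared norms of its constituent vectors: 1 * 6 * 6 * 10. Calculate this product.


Spinor norm N(V) = |v1|^2 * |v2|^2 * ... * |v4|^2
= 1 * 6 * 6 * 10
Running product: 1, 6, 36, 360
N(V) = 360


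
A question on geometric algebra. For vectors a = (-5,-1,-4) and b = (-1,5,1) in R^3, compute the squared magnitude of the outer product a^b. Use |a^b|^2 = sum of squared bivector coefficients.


a wedge b = (a1*b2 - a2*b1)*e12 + (a1*b3 - a3*b1)*e13 + (a2*b3 - a3*b2)*e23
e12 coeff: (-5)*5 - (-1)*(-1) = -25 - 1 = -26
e13 coeff: (-5)*1 - (-4)*(-1) = -5 - 4 = -9
e23 coeff: (-1)*1 - (-4)*5 = -1 - (-20) = 19
|a wedge b|^2 = (-26)^2 + (-9)^2 + 19^2
= 676 + 81 + 361
= 1118


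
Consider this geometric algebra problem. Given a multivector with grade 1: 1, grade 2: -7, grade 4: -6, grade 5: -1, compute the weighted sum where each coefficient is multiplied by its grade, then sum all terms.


Grade-weighted sum = sum of grade_k * coefficient_k
1*1 = 1
2*(-7) = -14
4*(-6) = -24
5*(-1) = -5
Total = 1 + (-14) + (-24) + (-5) = -42


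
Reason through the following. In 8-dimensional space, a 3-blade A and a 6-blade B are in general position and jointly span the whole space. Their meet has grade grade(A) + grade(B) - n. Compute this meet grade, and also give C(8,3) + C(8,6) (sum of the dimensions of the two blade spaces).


Meet grade = grade(A) + grade(B) - n
= 3 + 6 - 8 = 1
C(8,3) = 56
C(8,6) = 28
dim_A + dim_B = 56 + 28 = 84


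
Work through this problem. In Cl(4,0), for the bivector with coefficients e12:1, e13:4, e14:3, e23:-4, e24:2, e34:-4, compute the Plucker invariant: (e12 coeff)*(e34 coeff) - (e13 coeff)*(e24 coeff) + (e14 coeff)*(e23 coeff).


Plucker relation: af - be + cd
a*f = 1*(-4) = -4
b*e = 4*2 = 8
c*d = 3*(-4) = -12
af - be + cd = -4 - 8 + (-12)
= -24


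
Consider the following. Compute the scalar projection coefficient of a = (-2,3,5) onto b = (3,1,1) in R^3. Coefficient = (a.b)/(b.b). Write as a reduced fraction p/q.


Projection coefficient = (a . b) / (b . b)
a . b = (-2)*3 + 3*1 + 5*1
= -6 + 3 + 5 = 2
b . b = 3^2 + 1^2 + 1^2
= 9 + 1 + 1 = 11
Coefficient = 2/11
In lowest terms: 2/11


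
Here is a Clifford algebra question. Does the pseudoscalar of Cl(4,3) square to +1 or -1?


The pseudoscalar I = e1...e_n (product of all n generators) of Cl(p,q) satisfies I^2 = (-1)^(q + n(n-1)/2).
p = 4, q = 3, n = p + q = 7
n(n-1)/2 = 7 * 6 / 2 = 21
Exponent = q + n(n-1)/2 = 3 + 21 = 24
I^2 = (-1)^24 = +1


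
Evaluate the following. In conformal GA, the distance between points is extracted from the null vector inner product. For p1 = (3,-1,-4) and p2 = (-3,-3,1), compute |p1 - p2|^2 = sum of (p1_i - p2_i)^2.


p1 - p2 = (6, 2, -5)
|p1 - p2|^2 = 6^2 + 2^2 + (-5)^2
= 36 + 4 + 25
= 65


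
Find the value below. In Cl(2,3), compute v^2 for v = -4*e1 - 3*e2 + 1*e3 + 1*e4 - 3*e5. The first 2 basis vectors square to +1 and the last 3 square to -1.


v^2 = sum of c_i^2 * e_i^2
Positive signature terms (e_i^2 = +1): (-4)^2 + (-3)^2 = 25
Negative signature terms (e_j^2 = -1): 1^2 + 1^2 + (-3)^2 = 11
v^2 = 25 - 11 = 14


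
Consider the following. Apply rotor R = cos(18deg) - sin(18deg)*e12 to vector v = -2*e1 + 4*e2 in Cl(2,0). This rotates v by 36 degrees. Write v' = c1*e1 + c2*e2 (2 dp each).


Rotor R = cos(18deg) - sin(18deg)*e12
Rotation angle theta = 2 * 18 = 36 degrees
v' = R*v*~R rotates v by theta.
cos(36deg) = 0.8090, sin(36deg) = 0.5878
v'_1 = -2*cos(36deg) - 4*sin(36deg)
= -2*0.8090 - 4*0.5878
= -3.97
v'_2 = -2*sin(36deg) + 4*cos(36deg)
= -2*0.5878 + 4*0.8090
= 2.06
v' = -3.97*e1 + 2.06*e2


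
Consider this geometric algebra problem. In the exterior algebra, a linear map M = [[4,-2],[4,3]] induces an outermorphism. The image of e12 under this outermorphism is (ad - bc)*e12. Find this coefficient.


The outermorphism of a linear map f sends e1^e2 to f(e1)^f(e2).
f(e1) = 4*e1 + 4*e2
f(e2) = -2*e1 + 3*e2
f(e1) ^ f(e2) = (4*e1 + 4*e2) ^ (-2*e1 + 3*e2)
= 4*3*e12 + 4*(-2)*e21
= (12 - (-8))*e12
= 20*e12
Coefficient = 20


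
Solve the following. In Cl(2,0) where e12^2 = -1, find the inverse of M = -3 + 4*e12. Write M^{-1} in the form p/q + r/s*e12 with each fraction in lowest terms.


M = -3 + 4*e12, where e12^2 = -1.
Since M commutes with its reverse ~M = a - b*e12, M * ~M = a^2 - b^2*e12^2 = a^2 + b^2.
So M^{-1} = ~M / (a^2 + b^2) = (a - b*e12)/(a^2 + b^2).
a^2 + b^2 = 9 + 16 = 25
Scalar part = -3/25 = -3/25
Bivector coeff = -4/25 = -4/25
M^{-1} = -3/25 - 4/25*e12


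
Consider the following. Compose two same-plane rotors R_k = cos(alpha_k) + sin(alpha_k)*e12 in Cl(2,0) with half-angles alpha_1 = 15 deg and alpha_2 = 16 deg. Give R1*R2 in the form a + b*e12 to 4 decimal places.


Same-plane rotors commute and their half-angles add:
R1*R2 = cos(a1 + a2) + sin(a1 + a2)*e12.
a1 + a2 = 15 + 16 = 31 deg
cos(31 deg) = 0.8572
sin(31 deg) = 0.5150
R1*R2 = 0.8572 + 0.5150*e12


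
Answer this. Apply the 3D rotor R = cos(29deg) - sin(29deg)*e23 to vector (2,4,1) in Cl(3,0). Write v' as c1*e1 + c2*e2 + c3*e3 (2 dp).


Rotor R = cos(29deg) - sin(29deg)*e23
Rotation angle theta = 2 * 29 = 58 degrees in the e23 plane (e2 -> e3).
The component perpendicular to the plane (e1) is invariant: v'_1 = v1 = 2.00
cos(58deg) = 0.5299, sin(58deg) = 0.8480
v'_2 = v2*cos(theta) - v3*sin(theta) = 4*0.5299 - 1*0.8480 = 1.27
v'_3 = v2*sin(theta) + v3*cos(theta) = 4*0.8480 + 1*0.5299 = 3.92
v' = 2.00*e1 + 1.27*e2 + 3.92*e3


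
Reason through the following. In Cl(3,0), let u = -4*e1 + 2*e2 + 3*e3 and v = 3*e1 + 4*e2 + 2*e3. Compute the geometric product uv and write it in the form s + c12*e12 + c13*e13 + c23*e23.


In Cl(3,0): e_i^2 = 1, e_ie_j = -e_je_i for i != j.
Scalar part = u . v = (-4)*3 + 2*4 + 3*2
= -12 + 8 + 6 = 2
e12 coeff = (-4)*4 - 2*3 = -16 - 6 = -22
e13 coeff = (-4)*2 - 3*3 = -8 - 9 = -17
e23 coeff = 2*2 - 3*4 = 4 - 12 = -8
uv = 2 - 22*e12 - 17*e13 - 8*e23


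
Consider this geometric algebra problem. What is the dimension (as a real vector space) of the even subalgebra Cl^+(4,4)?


Even subalgebra dimension = 2^(n-1)
n = 4 + 4 = 8
2^(8 - 1) = 2^7 = 128
Verification: sum of C(8,k) for even k = 1 + 28 + 70 + 28 + 1 = 128
Result = 128


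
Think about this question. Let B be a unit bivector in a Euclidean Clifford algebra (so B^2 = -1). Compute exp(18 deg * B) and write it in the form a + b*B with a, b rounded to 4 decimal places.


For a unit bivector B with B^2 = -1, the exponential series gives
e^(theta*B) = cos(theta) + sin(theta)*B (the GA analogue of Euler's formula).
theta = 18 degrees = 0.314159 rad
cos(18 deg) = 0.9511
sin(18 deg) = 0.3090
exp(theta*B) = 0.9511 + 0.3090*B


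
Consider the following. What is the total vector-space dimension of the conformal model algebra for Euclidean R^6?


The conformal model of R^6 uses Cl(7,1): the 6 Euclidean generators plus two extra orthogonal generators e+ (e+^2 = +1) and e- (e-^2 = -1), from which the null vectors e0, einf are built.
Number of generators m = 6 + 2 = 8.
dim Cl(p,q) = 2^m = 2^8 = 256


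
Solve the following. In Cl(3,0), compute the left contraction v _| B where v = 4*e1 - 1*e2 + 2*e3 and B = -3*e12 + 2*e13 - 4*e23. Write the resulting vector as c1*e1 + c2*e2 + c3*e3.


Left contraction v _| B = <vB>_1 (grade-1 part of the geometric product vB).
Using e1_|e12 = e2, e2_|e12 = -e1, e1_|e13 = e3, e3_|e13 = -e1, e2_|e23 = e3, e3_|e23 = -e2:
e1 coeff: -v2*b12 - v3*b13 = -(-1)*(-3) - (2)*(2) = -7
e2 coeff: v1*b12 - v3*b23 = (4)*(-3) - (2)*(-4) = -4
e3 coeff: v1*b13 + v2*b23 = (4)*(2) + (-1)*(-4) = 12
v _| B = -7*e1 - 4*e2 + 12*e3


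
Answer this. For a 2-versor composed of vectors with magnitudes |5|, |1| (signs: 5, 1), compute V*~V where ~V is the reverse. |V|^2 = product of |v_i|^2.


Each vector v_i has |v_i|^2 = s_i^2
Squared scales: 5^2 = 25, 1^2 = 1
|V|^2 = 25 * 1
= 25


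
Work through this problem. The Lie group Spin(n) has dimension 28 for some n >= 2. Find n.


dim Spin(n) = dim so(n) = n(n-1)/2.
Solve n(n-1)/2 = 28, i.e. n^2 - n - 56 = 0.
Discriminant = 1 + 8*28 = 225
n = (1 + sqrt(225))/2 = (1 + 15)/2 = 8


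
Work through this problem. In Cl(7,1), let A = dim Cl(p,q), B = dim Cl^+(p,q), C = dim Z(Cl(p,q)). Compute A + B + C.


n = 7 + 1 = 8
Total dim = 2^8 = 256
Even subalgebra dim = 2^7 = 128
n is even, so center dim = 1
Sum = 256 + 128 + 1 = 385


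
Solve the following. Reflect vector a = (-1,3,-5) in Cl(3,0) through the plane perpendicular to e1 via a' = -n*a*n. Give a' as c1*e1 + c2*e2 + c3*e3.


Reflection formula: a' = -n*a*n, with n = e1 (unit vector, n^2 = 1).
For reflection through hyperplane perp to e1:
The component along e1 flips sign, others stay.
a = (-1, 3, -5)
a' = (1, 3, -5)
a' = 1*e1 + 3*e2 - 5*e3


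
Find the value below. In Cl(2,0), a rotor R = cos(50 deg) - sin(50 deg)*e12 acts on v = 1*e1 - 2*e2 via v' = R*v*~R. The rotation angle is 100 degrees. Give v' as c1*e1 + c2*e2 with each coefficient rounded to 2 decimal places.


Rotor R = cos(50deg) - sin(50deg)*e12
Rotation angle theta = 2 * 50 = 100 degrees
v' = R*v*~R rotates v by theta.
cos(100deg) = -0.1736, sin(100deg) = 0.9848
v'_1 = 1*cos(100deg) - (-2)*sin(100deg)
= 1*(-0.1736) - (-2)*0.9848
= 1.80
v'_2 = 1*sin(100deg) + (-2)*cos(100deg)
= 1*0.9848 + (-2)*(-0.1736)
= 1.33
v' = 1.80*e1 + 1.33*e2


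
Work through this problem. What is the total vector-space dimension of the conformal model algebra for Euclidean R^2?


The conformal model of R^2 uses Cl(3,1): the 2 Euclidean generators plus two extra orthogonal generators e+ (e+^2 = +1) and e- (e-^2 = -1), from which the null vectors e0, einf are built.
Number of generators m = 2 + 2 = 4.
dim Cl(p,q) = 2^m = 2^4 = 16


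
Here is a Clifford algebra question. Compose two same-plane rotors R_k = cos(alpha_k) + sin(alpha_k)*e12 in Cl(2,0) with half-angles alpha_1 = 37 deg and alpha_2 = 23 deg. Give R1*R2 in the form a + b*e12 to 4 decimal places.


Same-plane rotors commute and their half-angles add:
R1*R2 = cos(a1 + a2) + sin(a1 + a2)*e12.
a1 + a2 = 37 + 23 = 60 deg
cos(60 deg) = 0.5000
sin(60 deg) = 0.8660
R1*R2 = 0.5000 + 0.8660*e12


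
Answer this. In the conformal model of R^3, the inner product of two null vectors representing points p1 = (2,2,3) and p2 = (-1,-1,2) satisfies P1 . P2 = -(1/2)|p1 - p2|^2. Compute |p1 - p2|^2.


p1 - p2 = (3, 3, 1)
|p1 - p2|^2 = 3^2 + 3^2 + 1^2
= 9 + 9 + 1
= 19


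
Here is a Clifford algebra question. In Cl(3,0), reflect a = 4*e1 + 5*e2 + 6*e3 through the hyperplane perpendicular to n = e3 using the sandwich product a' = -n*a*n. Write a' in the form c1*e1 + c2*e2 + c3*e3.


Reflection formula: a' = -n*a*n, with n = e3 (unit vector, n^2 = 1).
For reflection through hyperplane perp to e3:
The component along e3 flips sign, others stay.
a = (4, 5, 6)
a' = (4, 5, -6)
a' = 4*e1 + 5*e2 - 6*e3


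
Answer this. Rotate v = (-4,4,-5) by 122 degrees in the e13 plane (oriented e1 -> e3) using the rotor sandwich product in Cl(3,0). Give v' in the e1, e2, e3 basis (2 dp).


Rotor R = cos(61deg) - sin(61deg)*e13
Rotation angle theta = 2 * 61 = 122 degrees in the e13 plane (e1 -> e3).
The component perpendicular to the plane (e2) is invariant: v'_2 = v2 = 4.00
cos(122deg) = -0.5299, sin(122deg) = 0.8480
v'_1 = v1*cos(theta) - v3*sin(theta) = -4*(-0.5299) - (-5)*0.8480 = 6.36
v'_3 = v1*sin(theta) + v3*cos(theta) = -4*0.8480 + (-5)*(-0.5299) = -0.74
v' = 6.36*e1 + 4.00*e2 - 0.74*e3


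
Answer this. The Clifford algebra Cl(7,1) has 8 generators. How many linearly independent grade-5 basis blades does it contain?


Number of grade-k basis blades in Cl(p,q) with n = p + q is C(n, k).
n = 7 + 1 = 8
C(8, 5) = 8! / (5! * 3!)
= 40320 / (120 * 6)
= 56


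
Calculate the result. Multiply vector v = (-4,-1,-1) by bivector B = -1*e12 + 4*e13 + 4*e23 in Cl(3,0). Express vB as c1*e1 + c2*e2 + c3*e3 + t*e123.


vB has grade-1 (vector) and grade-3 (trivector) parts: vB = (v _| B) + (v ^ B).
Vector part <vB>_1:
  e1: -v2*b12 - v3*b13 = -(-1)*(-1) - (-1)*(4) = 3
  e2: v1*b12 - v3*b23 = (-4)*(-1) - (-1)*(4) = 8
  e3: v1*b13 + v2*b23 = (-4)*(4) + (-1)*(4) = -20
Trivector part <vB>_3:
  e123: v1*b23 - v2*b13 + v3*b12 = (-4)*(4) - (-1)*(4) + (-1)*(-1) = -11
vB = 3*e1 + 8*e2 - 20*e3 - 11*e123


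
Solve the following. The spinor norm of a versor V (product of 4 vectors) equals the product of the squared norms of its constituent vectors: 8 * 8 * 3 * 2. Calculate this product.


Spinor norm N(V) = |v1|^2 * |v2|^2 * ... * |v4|^2
= 8 * 8 * 3 * 2
Running product: 8, 64, 192, 384
N(V) = 384


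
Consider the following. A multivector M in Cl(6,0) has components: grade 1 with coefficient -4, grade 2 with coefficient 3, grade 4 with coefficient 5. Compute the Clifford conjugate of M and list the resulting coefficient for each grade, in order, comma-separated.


Clifford conjugate sign for grade k: (-1)^(k(k+1)/2)
Grade 1: (-1)^(1*2/2) = (-1)^1 = -1, coeff -4 -> 4
Grade 2: (-1)^(2*3/2) = (-1)^3 = -1, coeff 3 -> -3
Grade 4: (-1)^(4*5/2) = (-1)^10 = 1, coeff 5 -> 5
Conjugated coefficients: 4, -3, 5


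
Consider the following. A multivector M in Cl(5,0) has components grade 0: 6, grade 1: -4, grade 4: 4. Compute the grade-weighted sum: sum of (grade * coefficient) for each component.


Grade-weighted sum = sum of grade_k * coefficient_k
0*6 = 0
1*(-4) = -4
4*4 = 16
Total = 0 + (-4) + 16 = 12


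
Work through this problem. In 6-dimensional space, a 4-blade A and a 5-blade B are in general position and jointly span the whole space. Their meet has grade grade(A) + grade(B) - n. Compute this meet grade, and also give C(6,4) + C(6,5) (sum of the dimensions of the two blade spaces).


Meet grade = grade(A) + grade(B) - n
= 4 + 5 - 6 = 3
C(6,4) = 15
C(6,5) = 6
dim_A + dim_B = 15 + 6 = 21


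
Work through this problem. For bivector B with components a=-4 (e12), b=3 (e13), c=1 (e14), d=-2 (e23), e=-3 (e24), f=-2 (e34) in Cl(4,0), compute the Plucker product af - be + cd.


Plucker relation: af - be + cd
a*f = (-4)*(-2) = 8
b*e = 3*(-3) = -9
c*d = 1*(-2) = -2
af - be + cd = 8 - (-9) + (-2)
= 15


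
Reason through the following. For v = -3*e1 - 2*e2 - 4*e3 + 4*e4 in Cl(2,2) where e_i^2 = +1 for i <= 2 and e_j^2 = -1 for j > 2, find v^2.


v^2 = sum of c_i^2 * e_i^2
Positive signature terms (e_i^2 = +1): (-3)^2 + (-2)^2 = 13
Negative signature terms (e_j^2 = -1): (-4)^2 + 4^2 = 32
v^2 = 13 - 32 = -19


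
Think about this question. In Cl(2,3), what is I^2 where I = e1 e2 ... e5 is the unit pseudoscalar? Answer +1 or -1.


The pseudoscalar I = e1...e_n (product of all n generators) of Cl(p,q) satisfies I^2 = (-1)^(q + n(n-1)/2).
p = 2, q = 3, n = p + q = 5
n(n-1)/2 = 5 * 4 / 2 = 10
Exponent = q + n(n-1)/2 = 3 + 10 = 13
I^2 = (-1)^13 = -1


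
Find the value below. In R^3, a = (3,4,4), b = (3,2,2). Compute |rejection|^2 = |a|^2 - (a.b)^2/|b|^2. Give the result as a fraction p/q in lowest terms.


|a|^2 = 3^2 + 4^2 + 4^2 = 41
|b|^2 = 3^2 + 2^2 + 2^2 = 17
a . b = 3*3 + 4*2 + 4*2 = 25
(a.b)^2 = 25^2 = 625
|rej|^2 = 41 - 625/17
= (697 - 625)/17
= 72/17
In lowest terms: 72/17


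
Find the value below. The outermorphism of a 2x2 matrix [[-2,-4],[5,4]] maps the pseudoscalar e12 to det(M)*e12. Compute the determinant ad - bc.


The outermorphism of a linear map f sends e1^e2 to f(e1)^f(e2).
f(e1) = -2*e1 + 5*e2
f(e2) = -4*e1 + 4*e2
f(e1) ^ f(e2) = (-2*e1 + 5*e2) ^ (-4*e1 + 4*e2)
= (-2)*4*e12 + 5*(-4)*e21
= (-8 - (-20))*e12
= 12*e12
Coefficient = 12


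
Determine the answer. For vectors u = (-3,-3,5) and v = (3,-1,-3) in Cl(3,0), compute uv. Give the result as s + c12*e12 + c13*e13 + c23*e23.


In Cl(3,0): e_i^2 = 1, e_ie_j = -e_je_i for i != j.
Scalar part = u . v = (-3)*3 + (-3)*(-1) + 5*(-3)
= -9 + 3 + (-15) = -21
e12 coeff = (-3)*(-1) - (-3)*3 = 3 - (-9) = 12
e13 coeff = (-3)*(-3) - 5*3 = 9 - 15 = -6
e23 coeff = (-3)*(-3) - 5*(-1) = 9 - (-5) = 14
uv = -21 + 12*e12 - 6*e13 + 14*e23


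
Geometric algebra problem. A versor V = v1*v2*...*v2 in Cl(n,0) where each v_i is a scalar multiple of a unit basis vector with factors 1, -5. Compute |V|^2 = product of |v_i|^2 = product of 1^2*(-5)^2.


Each vector v_i has |v_i|^2 = s_i^2
Squared scales: 1^2 = 1, (-5)^2 = 25
|V|^2 = 1 * 25
= 25


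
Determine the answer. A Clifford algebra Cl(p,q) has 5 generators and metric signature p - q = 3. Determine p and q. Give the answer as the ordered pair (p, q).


We need p + q = 5 and p - q = 3.
Adding: 2p = 5 + 3 = 8, so p = 4.
Then q = 5 - 4 = 1.
(p, q) = (4, 1)


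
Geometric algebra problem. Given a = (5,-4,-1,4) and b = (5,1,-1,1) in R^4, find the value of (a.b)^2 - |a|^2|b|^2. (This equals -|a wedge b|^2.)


a . b = 5*5 + (-4)*1 + (-1)*(-1) + 4*1
= 25 + (-4) + 1 + 4 = 26
|a|^2 = 5^2 + (-4)^2 + (-1)^2 + 4^2 = 58
|b|^2 = 5^2 + 1^2 + (-1)^2 + 1^2 = 28
(a.b)^2 = 26^2 = 676
|a|^2 * |b|^2 = 58 * 28 = 1624
Result = 676 - 1624 = -948


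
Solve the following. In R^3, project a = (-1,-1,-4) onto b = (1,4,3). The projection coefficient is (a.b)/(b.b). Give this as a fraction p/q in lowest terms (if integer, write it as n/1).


Projection coefficient = (a . b) / (b . b)
a . b = (-1)*1 + (-1)*4 + (-4)*3
= -1 + (-4) + (-12) = -17
b . b = 1^2 + 4^2 + 3^2
= 1 + 16 + 9 = 26
Coefficient = -17/26
In lowest terms: -17/26


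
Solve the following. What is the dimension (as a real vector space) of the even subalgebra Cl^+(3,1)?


Even subalgebra dimension = 2^(n-1)
n = 3 + 1 = 4
2^(4 - 1) = 2^3 = 8
Verification: sum of C(4,k) for even k = 1 + 6 + 1 = 8
Result = 8


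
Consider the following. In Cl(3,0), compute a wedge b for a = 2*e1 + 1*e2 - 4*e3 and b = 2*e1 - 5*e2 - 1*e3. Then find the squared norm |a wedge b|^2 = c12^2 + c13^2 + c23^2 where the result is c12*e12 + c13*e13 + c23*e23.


a wedge b = (a1*b2 - a2*b1)*e12 + (a1*b3 - a3*b1)*e13 + (a2*b3 - a3*b2)*e23
e12 coeff: 2*(-5) - 1*2 = -10 - 2 = -12
e13 coeff: 2*(-1) - (-4)*2 = -2 - (-8) = 6
e23 coeff: 1*(-1) - (-4)*(-5) = -1 - 20 = -21
|a wedge b|^2 = (-12)^2 + 6^2 + (-21)^2
= 144 + 36 + 441
= 621


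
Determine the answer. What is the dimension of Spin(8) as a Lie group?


Spin(n) double-covers SO(n); both have Lie algebra so(n) of dimension n(n-1)/2.
n = 8
n(n-1) = 8 * 7 = 56
dim Spin(8) = 56/2 = 28


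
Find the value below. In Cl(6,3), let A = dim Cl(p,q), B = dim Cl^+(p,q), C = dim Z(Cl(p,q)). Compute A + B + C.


n = 6 + 3 = 9
Total dim = 2^9 = 512
Even subalgebra dim = 2^8 = 256
n is odd, so center dim = 2
Sum = 512 + 256 + 2 = 770


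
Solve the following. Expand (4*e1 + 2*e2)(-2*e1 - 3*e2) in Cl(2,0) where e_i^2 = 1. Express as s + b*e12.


Expand: (4*e1 + 2*e2)(-2*e1 - 3*e2)
= 4*(-2)*e1e1 + 4*(-3)*e1e2 + 2*(-2)*e2e1 + 2*(-3)*e2e2
Using e1^2 = e2^2 = 1, e2e1 = -e1e2:
Scalar part s = 4*(-2) + 2*(-3) = -8 + (-6) = -14
Bivector part b = 4*(-3) - 2*(-2) = -12 - (-4) = -8
uv = -14 - 8*e12


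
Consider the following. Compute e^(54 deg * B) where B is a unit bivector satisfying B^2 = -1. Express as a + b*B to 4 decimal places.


For a unit bivector B with B^2 = -1, the exponential series gives
e^(theta*B) = cos(theta) + sin(theta)*B (the GA analogue of Euler's formula).
theta = 54 degrees = 0.942478 rad
cos(54 deg) = 0.5878
sin(54 deg) = 0.8090
exp(theta*B) = 0.5878 + 0.8090*B


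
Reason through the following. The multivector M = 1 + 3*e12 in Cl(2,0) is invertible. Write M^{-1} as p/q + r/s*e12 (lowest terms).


M = 1 + 3*e12, where e12^2 = -1.
Since M commutes with its reverse ~M = a - b*e12, M * ~M = a^2 - b^2*e12^2 = a^2 + b^2.
So M^{-1} = ~M / (a^2 + b^2) = (a - b*e12)/(a^2 + b^2).
a^2 + b^2 = 1 + 9 = 10
Scalar part = 1/10 = 1/10
Bivector coeff = -3/10 = -3/10
M^{-1} = 1/10 - 3/10*e12


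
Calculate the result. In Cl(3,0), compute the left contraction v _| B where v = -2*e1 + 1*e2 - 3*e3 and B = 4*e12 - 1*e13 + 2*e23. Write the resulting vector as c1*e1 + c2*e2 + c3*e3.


Left contraction v _| B = <vB>_1 (grade-1 part of the geometric product vB).
Using e1_|e12 = e2, e2_|e12 = -e1, e1_|e13 = e3, e3_|e13 = -e1, e2_|e23 = e3, e3_|e23 = -e2:
e1 coeff: -v2*b12 - v3*b13 = -(1)*(4) - (-3)*(-1) = -7
e2 coeff: v1*b12 - v3*b23 = (-2)*(4) - (-3)*(2) = -2
e3 coeff: v1*b13 + v2*b23 = (-2)*(-1) + (1)*(2) = 4
v _| B = -7*e1 - 2*e2 + 4*e3


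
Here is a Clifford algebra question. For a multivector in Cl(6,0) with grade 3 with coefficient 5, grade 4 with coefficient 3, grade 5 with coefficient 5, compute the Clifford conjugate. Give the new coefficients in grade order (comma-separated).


Clifford conjugate sign for grade k: (-1)^(k(k+1)/2)
Grade 3: (-1)^(3*4/2) = (-1)^6 = 1, coeff 5 -> 5
Grade 4: (-1)^(4*5/2) = (-1)^10 = 1, coeff 3 -> 3
Grade 5: (-1)^(5*6/2) = (-1)^15 = -1, coeff 5 -> -5
Conjugated coefficients: 5, 3, -5


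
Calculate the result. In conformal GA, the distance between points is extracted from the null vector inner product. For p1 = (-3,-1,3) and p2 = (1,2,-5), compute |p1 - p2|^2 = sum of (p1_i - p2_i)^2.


p1 - p2 = (-4, -3, 8)
|p1 - p2|^2 = (-4)^2 + (-3)^2 + 8^2
= 16 + 9 + 64
= 89


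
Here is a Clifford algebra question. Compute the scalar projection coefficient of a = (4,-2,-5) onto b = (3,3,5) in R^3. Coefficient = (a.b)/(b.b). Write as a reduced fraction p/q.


Projection coefficient = (a . b) / (b . b)
a . b = 4*3 + (-2)*3 + (-5)*5
= 12 + (-6) + (-25) = -19
b . b = 3^2 + 3^2 + 5^2
= 9 + 9 + 25 = 43
Coefficient = -19/43
In lowest terms: -19/43


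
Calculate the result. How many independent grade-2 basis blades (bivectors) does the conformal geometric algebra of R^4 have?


The conformal model of R^4 uses Cl(5,1) with m = 4 + 2 = 6 generators.
Number of grade-2 blades = C(m, 2) = C(6, 2)
= 6*5/2 = 15


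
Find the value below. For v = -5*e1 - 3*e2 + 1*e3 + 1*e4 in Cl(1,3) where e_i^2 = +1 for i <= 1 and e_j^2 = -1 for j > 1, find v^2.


v^2 = sum of c_i^2 * e_i^2
Positive signature terms (e_i^2 = +1): (-5)^2 = 25
Negative signature terms (e_j^2 = -1): (-3)^2 + 1^2 + 1^2 = 11
v^2 = 25 - 11 = 14


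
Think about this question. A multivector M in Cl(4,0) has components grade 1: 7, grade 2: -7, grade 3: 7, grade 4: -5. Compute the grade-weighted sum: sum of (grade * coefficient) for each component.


Grade-weighted sum = sum of grade_k * coefficient_k
1*7 = 7
2*(-7) = -14
3*7 = 21
4*(-5) = -20
Total = 7 + (-14) + 21 + (-20) = -6


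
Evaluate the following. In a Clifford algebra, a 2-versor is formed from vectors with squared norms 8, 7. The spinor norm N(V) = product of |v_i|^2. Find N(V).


Spinor norm N(V) = |v1|^2 * |v2|^2 * ... * |v2|^2
= 8 * 7
Running product: 8, 56
N(V) = 56


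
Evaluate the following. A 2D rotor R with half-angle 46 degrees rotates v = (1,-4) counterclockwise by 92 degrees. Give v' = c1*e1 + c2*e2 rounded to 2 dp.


Rotor R = cos(46deg) - sin(46deg)*e12
Rotation angle theta = 2 * 46 = 92 degrees
v' = R*v*~R rotates v by theta.
cos(92deg) = -0.0349, sin(92deg) = 0.9994
v'_1 = 1*cos(92deg) - (-4)*sin(92deg)
= 1*(-0.0349) - (-4)*0.9994
= 3.96
v'_2 = 1*sin(92deg) + (-4)*cos(92deg)
= 1*0.9994 + (-4)*(-0.0349)
= 1.14
v' = 3.96*e1 + 1.14*e2


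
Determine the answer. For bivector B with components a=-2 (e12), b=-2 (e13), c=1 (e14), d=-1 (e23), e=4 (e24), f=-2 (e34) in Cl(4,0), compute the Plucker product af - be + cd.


Plucker relation: af - be + cd
a*f = (-2)*(-2) = 4
b*e = (-2)*4 = -8
c*d = 1*(-1) = -1
af - be + cd = 4 - (-8) + (-1)
= 11


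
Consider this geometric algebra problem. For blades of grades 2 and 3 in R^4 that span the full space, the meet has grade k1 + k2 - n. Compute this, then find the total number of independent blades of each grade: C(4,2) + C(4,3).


Meet grade = grade(A) + grade(B) - n
= 2 + 3 - 4 = 1
C(4,2) = 6
C(4,3) = 4
dim_A + dim_B = 6 + 4 = 10


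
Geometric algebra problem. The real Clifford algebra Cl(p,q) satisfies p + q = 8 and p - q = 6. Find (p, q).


We need p + q = 8 and p - q = 6.
Adding: 2p = 8 + 6 = 14, so p = 7.
Then q = 8 - 7 = 1.
(p, q) = (7, 1)


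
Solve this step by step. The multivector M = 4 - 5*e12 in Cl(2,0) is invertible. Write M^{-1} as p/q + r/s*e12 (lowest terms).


M = 4 - 5*e12, where e12^2 = -1.
Since M commutes with its reverse ~M = a - b*e12, M * ~M = a^2 - b^2*e12^2 = a^2 + b^2.
So M^{-1} = ~M / (a^2 + b^2) = (a - b*e12)/(a^2 + b^2).
a^2 + b^2 = 16 + 25 = 41
Scalar part = 4/41 = 4/41
Bivector coeff = 5/41 = 5/41
M^{-1} = 4/41 + 5/41*e12
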